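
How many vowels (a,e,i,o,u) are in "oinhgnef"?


Input: oinhgnef
Checking each character:
  'o' at position 0: vowel (running total: 1)
  'i' at position 1: vowel (running total: 2)
  'n' at position 2: consonant
  'h' at position 3: consonant
  'g' at position 4: consonant
  'n' at position 5: consonant
  'e' at position 6: vowel (running total: 3)
  'f' at position 7: consonant
Total vowels: 3

3


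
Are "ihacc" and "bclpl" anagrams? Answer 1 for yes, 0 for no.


Strings: "ihacc", "bclpl"
Sorted first:  acchi
Sorted second: bcllp
Differ at position 0: 'a' vs 'b' => not anagrams

0


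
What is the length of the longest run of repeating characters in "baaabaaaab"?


Input: "baaabaaaab"
Scanning for longest run:
  Position 1 ('a'): new char, reset run to 1
  Position 2 ('a'): continues run of 'a', length=2
  Position 3 ('a'): continues run of 'a', length=3
  Position 4 ('b'): new char, reset run to 1
  Position 5 ('a'): new char, reset run to 1
  Position 6 ('a'): continues run of 'a', length=2
  Position 7 ('a'): continues run of 'a', length=3
  Position 8 ('a'): continues run of 'a', length=4
  Position 9 ('b'): new char, reset run to 1
Longest run: 'a' with length 4

4


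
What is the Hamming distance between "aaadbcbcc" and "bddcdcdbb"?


Comparing "aaadbcbcc" and "bddcdcdbb" position by position:
  Position 0: 'a' vs 'b' => differ
  Position 1: 'a' vs 'd' => differ
  Position 2: 'a' vs 'd' => differ
  Position 3: 'd' vs 'c' => differ
  Position 4: 'b' vs 'd' => differ
  Position 5: 'c' vs 'c' => same
  Position 6: 'b' vs 'd' => differ
  Position 7: 'c' vs 'b' => differ
  Position 8: 'c' vs 'b' => differ
Total differences (Hamming distance): 8

8


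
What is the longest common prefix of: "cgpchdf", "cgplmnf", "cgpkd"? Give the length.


Words: cgpchdf, cgplmnf, cgpkd
  Position 0: all 'c' => match
  Position 1: all 'g' => match
  Position 2: all 'p' => match
  Position 3: ('c', 'l', 'k') => mismatch, stop
LCP = "cgp" (length 3)

3


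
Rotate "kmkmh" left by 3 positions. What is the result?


Input: "kmkmh", rotate left by 3
First 3 characters: "kmk"
Remaining characters: "mh"
Concatenate remaining + first: "mh" + "kmk" = "mhkmk"

mhkmk


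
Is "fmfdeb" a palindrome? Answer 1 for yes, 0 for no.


Input: fmfdeb
Reversed: bedfmf
  Compare pos 0 ('f') with pos 5 ('b'): MISMATCH
  Compare pos 1 ('m') with pos 4 ('e'): MISMATCH
  Compare pos 2 ('f') with pos 3 ('d'): MISMATCH
Result: not a palindrome

0


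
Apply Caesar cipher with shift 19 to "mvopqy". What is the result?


Caesar cipher: shift "mvopqy" by 19
  'm' (pos 12) + 19 = pos 5 = 'f'
  'v' (pos 21) + 19 = pos 14 = 'o'
  'o' (pos 14) + 19 = pos 7 = 'h'
  'p' (pos 15) + 19 = pos 8 = 'i'
  'q' (pos 16) + 19 = pos 9 = 'j'
  'y' (pos 24) + 19 = pos 17 = 'r'
Result: fohijr

fohijr


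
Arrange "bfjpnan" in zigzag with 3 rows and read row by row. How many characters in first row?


Zigzag "bfjpnan" into 3 rows:
Placing characters:
  'b' => row 0
  'f' => row 1
  'j' => row 2
  'p' => row 1
  'n' => row 0
  'a' => row 1
  'n' => row 2
Rows:
  Row 0: "bn"
  Row 1: "fpa"
  Row 2: "jn"
First row length: 2

2


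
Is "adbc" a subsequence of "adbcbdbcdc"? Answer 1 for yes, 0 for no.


Check if "adbc" is a subsequence of "adbcbdbcdc"
Greedy scan:
  Position 0 ('a'): matches sub[0] = 'a'
  Position 1 ('d'): matches sub[1] = 'd'
  Position 2 ('b'): matches sub[2] = 'b'
  Position 3 ('c'): matches sub[3] = 'c'
  Position 4 ('b'): no match needed
  Position 5 ('d'): no match needed
  Position 6 ('b'): no match needed
  Position 7 ('c'): no match needed
  Position 8 ('d'): no match needed
  Position 9 ('c'): no match needed
All 4 characters matched => is a subsequence

1


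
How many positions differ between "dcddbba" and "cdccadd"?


Comparing "dcddbba" and "cdccadd" position by position:
  Position 0: 'd' vs 'c' => DIFFER
  Position 1: 'c' vs 'd' => DIFFER
  Position 2: 'd' vs 'c' => DIFFER
  Position 3: 'd' vs 'c' => DIFFER
  Position 4: 'b' vs 'a' => DIFFER
  Position 5: 'b' vs 'd' => DIFFER
  Position 6: 'a' vs 'd' => DIFFER
Positions that differ: 7

7


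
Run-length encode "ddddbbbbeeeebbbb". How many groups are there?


Input: ddddbbbbeeeebbbb
Scanning for consecutive runs:
  Group 1: 'd' x 4 (positions 0-3)
  Group 2: 'b' x 4 (positions 4-7)
  Group 3: 'e' x 4 (positions 8-11)
  Group 4: 'b' x 4 (positions 12-15)
Total groups: 4

4


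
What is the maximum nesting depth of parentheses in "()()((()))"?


Input: "()()((()))"
Tracking depth:
  Position 0 '(': depth becomes 1
  Position 1 ')': depth becomes 0
  Position 2 '(': depth becomes 1
  Position 3 ')': depth becomes 0
  Position 4 '(': depth becomes 1
  Position 5 '(': depth becomes 2
  Position 6 '(': depth becomes 3
  Position 7 ')': depth becomes 2
  Position 8 ')': depth becomes 1
  Position 9 ')': depth becomes 0
Maximum depth reached: 3

3


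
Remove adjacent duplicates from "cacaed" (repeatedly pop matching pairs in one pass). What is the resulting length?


Input: cacaed
Stack-based adjacent duplicate removal:
  Read 'c': push. Stack: c
  Read 'a': push. Stack: ca
  Read 'c': push. Stack: cac
  Read 'a': push. Stack: caca
  Read 'e': push. Stack: cacae
  Read 'd': push. Stack: cacaed
Final stack: "cacaed" (length 6)

6


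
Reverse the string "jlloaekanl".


Input: jlloaekanl
Reading characters right to left:
  Position 9: 'l'
  Position 8: 'n'
  Position 7: 'a'
  Position 6: 'k'
  Position 5: 'e'
  Position 4: 'a'
  Position 3: 'o'
  Position 2: 'l'
  Position 1: 'l'
  Position 0: 'j'
Reversed: lnakeaollj

lnakeaollj


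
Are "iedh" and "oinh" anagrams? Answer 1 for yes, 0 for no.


Strings: "iedh", "oinh"
Sorted first:  dehi
Sorted second: hino
Differ at position 0: 'd' vs 'h' => not anagrams

0


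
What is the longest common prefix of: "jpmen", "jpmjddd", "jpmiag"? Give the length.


Words: jpmen, jpmjddd, jpmiag
  Position 0: all 'j' => match
  Position 1: all 'p' => match
  Position 2: all 'm' => match
  Position 3: ('e', 'j', 'i') => mismatch, stop
LCP = "jpm" (length 3)

3


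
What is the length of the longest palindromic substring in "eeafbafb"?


Input: "eeafbafb"
Checking substrings for palindromes:
  [0:2] "ee" (len 2) => palindrome
Longest palindromic substring: "ee" with length 2

2


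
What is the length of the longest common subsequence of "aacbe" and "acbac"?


LCS of "aacbe" and "acbac"
DP table:
           a    c    b    a    c
      0    0    0    0    0    0
  a   0    1    1    1    1    1
  a   0    1    1    1    2    2
  c   0    1    2    2    2    3
  b   0    1    2    3    3    3
  e   0    1    2    3    3    3
LCS length = dp[5][5] = 3

3


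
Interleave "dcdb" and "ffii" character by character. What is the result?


Interleaving "dcdb" and "ffii":
  Position 0: 'd' from first, 'f' from second => "df"
  Position 1: 'c' from first, 'f' from second => "cf"
  Position 2: 'd' from first, 'i' from second => "di"
  Position 3: 'b' from first, 'i' from second => "bi"
Result: dfcfdibi

dfcfdibi


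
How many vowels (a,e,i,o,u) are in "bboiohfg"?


Input: bboiohfg
Checking each character:
  'b' at position 0: consonant
  'b' at position 1: consonant
  'o' at position 2: vowel (running total: 1)
  'i' at position 3: vowel (running total: 2)
  'o' at position 4: vowel (running total: 3)
  'h' at position 5: consonant
  'f' at position 6: consonant
  'g' at position 7: consonant
Total vowels: 3

3


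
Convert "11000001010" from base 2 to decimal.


Input: "11000001010" in base 2
Positional expansion:
  Digit '1' (value 1) x 2^10 = 1024
  Digit '1' (value 1) x 2^9 = 512
  Digit '0' (value 0) x 2^8 = 0
  Digit '0' (value 0) x 2^7 = 0
  Digit '0' (value 0) x 2^6 = 0
  Digit '0' (value 0) x 2^5 = 0
  Digit '0' (value 0) x 2^4 = 0
  Digit '1' (value 1) x 2^3 = 8
  Digit '0' (value 0) x 2^2 = 0
  Digit '1' (value 1) x 2^1 = 2
  Digit '0' (value 0) x 2^0 = 0
Sum = 1546

1546


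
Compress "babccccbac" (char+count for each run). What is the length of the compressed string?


Input: babccccbac
Runs:
  'b' x 1 => "b1"
  'a' x 1 => "a1"
  'b' x 1 => "b1"
  'c' x 4 => "c4"
  'b' x 1 => "b1"
  'a' x 1 => "a1"
  'c' x 1 => "c1"
Compressed: "b1a1b1c4b1a1c1"
Compressed length: 14

14


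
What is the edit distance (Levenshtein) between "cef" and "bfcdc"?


Computing edit distance: "cef" -> "bfcdc"
DP table:
           b    f    c    d    c
      0    1    2    3    4    5
  c   1    1    2    2    3    4
  e   2    2    2    3    3    4
  f   3    3    2    3    4    4
Edit distance = dp[3][5] = 4

4


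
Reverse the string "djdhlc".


Input: djdhlc
Reading characters right to left:
  Position 5: 'c'
  Position 4: 'l'
  Position 3: 'h'
  Position 2: 'd'
  Position 1: 'j'
  Position 0: 'd'
Reversed: clhdjd

clhdjd


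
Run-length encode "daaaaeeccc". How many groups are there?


Input: daaaaeeccc
Scanning for consecutive runs:
  Group 1: 'd' x 1 (positions 0-0)
  Group 2: 'a' x 4 (positions 1-4)
  Group 3: 'e' x 2 (positions 5-6)
  Group 4: 'c' x 3 (positions 7-9)
Total groups: 4

4


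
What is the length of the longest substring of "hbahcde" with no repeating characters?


Input: "hbahcde"
Sliding window (track last position of each char):
  Position 0 ('h'): window [0,0] length 1 -- new best
  Position 1 ('b'): window [0,1] length 2 -- new best
  Position 2 ('a'): window [0,2] length 3 -- new best
  Position 3 ('h'): repeat (last at 0), move window start to 1
  Position 3 ('h'): window [1,3] length 3
  Position 4 ('c'): window [1,4] length 4 -- new best
  Position 5 ('d'): window [1,5] length 5 -- new best
  Position 6 ('e'): window [1,6] length 6 -- new best
Longest substring with no repeats: "bahcde" with length 6

6


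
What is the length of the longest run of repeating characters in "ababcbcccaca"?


Input: "ababcbcccaca"
Scanning for longest run:
  Position 1 ('b'): new char, reset run to 1
  Position 2 ('a'): new char, reset run to 1
  Position 3 ('b'): new char, reset run to 1
  Position 4 ('c'): new char, reset run to 1
  Position 5 ('b'): new char, reset run to 1
  Position 6 ('c'): new char, reset run to 1
  Position 7 ('c'): continues run of 'c', length=2
  Position 8 ('c'): continues run of 'c', length=3
  Position 9 ('a'): new char, reset run to 1
  Position 10 ('c'): new char, reset run to 1
  Position 11 ('a'): new char, reset run to 1
Longest run: 'c' with length 3

3


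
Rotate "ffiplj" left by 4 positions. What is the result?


Input: "ffiplj", rotate left by 4
First 4 characters: "ffip"
Remaining characters: "lj"
Concatenate remaining + first: "lj" + "ffip" = "ljffip"

ljffip


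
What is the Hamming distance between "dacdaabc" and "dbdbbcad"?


Comparing "dacdaabc" and "dbdbbcad" position by position:
  Position 0: 'd' vs 'd' => same
  Position 1: 'a' vs 'b' => differ
  Position 2: 'c' vs 'd' => differ
  Position 3: 'd' vs 'b' => differ
  Position 4: 'a' vs 'b' => differ
  Position 5: 'a' vs 'c' => differ
  Position 6: 'b' vs 'a' => differ
  Position 7: 'c' vs 'd' => differ
Total differences (Hamming distance): 7

7


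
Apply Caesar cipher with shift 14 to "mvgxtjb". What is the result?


Caesar cipher: shift "mvgxtjb" by 14
  'm' (pos 12) + 14 = pos 0 = 'a'
  'v' (pos 21) + 14 = pos 9 = 'j'
  'g' (pos 6) + 14 = pos 20 = 'u'
  'x' (pos 23) + 14 = pos 11 = 'l'
  't' (pos 19) + 14 = pos 7 = 'h'
  'j' (pos 9) + 14 = pos 23 = 'x'
  'b' (pos 1) + 14 = pos 15 = 'p'
Result: ajulhxp

ajulhxp


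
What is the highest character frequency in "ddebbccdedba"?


Input: ddebbccdedba
Character counts:
  'a': 1
  'b': 3
  'c': 2
  'd': 4
  'e': 2
Maximum frequency: 4

4


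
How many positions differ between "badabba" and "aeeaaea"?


Comparing "badabba" and "aeeaaea" position by position:
  Position 0: 'b' vs 'a' => DIFFER
  Position 1: 'a' vs 'e' => DIFFER
  Position 2: 'd' vs 'e' => DIFFER
  Position 3: 'a' vs 'a' => same
  Position 4: 'b' vs 'a' => DIFFER
  Position 5: 'b' vs 'e' => DIFFER
  Position 6: 'a' vs 'a' => same
Positions that differ: 5

5


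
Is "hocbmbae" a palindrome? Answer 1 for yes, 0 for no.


Input: hocbmbae
Reversed: eabmbcoh
  Compare pos 0 ('h') with pos 7 ('e'): MISMATCH
  Compare pos 1 ('o') with pos 6 ('a'): MISMATCH
  Compare pos 2 ('c') with pos 5 ('b'): MISMATCH
  Compare pos 3 ('b') with pos 4 ('m'): MISMATCH
Result: not a palindrome

0


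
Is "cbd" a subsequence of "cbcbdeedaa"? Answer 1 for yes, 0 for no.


Check if "cbd" is a subsequence of "cbcbdeedaa"
Greedy scan:
  Position 0 ('c'): matches sub[0] = 'c'
  Position 1 ('b'): matches sub[1] = 'b'
  Position 2 ('c'): no match needed
  Position 3 ('b'): no match needed
  Position 4 ('d'): matches sub[2] = 'd'
  Position 5 ('e'): no match needed
  Position 6 ('e'): no match needed
  Position 7 ('d'): no match needed
  Position 8 ('a'): no match needed
  Position 9 ('a'): no match needed
All 3 characters matched => is a subsequence

1


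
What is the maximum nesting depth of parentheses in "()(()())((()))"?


Input: "()(()())((()))"
Tracking depth:
  Position 0 '(': depth becomes 1
  Position 1 ')': depth becomes 0
  Position 2 '(': depth becomes 1
  Position 3 '(': depth becomes 2
  Position 4 ')': depth becomes 1
  Position 5 '(': depth becomes 2
  Position 6 ')': depth becomes 1
  Position 7 ')': depth becomes 0
  Position 8 '(': depth becomes 1
  Position 9 '(': depth becomes 2
  Position 10 '(': depth becomes 3
  Position 11 ')': depth becomes 2
  Position 12 ')': depth becomes 1
  Position 13 ')': depth becomes 0
Maximum depth reached: 3

3


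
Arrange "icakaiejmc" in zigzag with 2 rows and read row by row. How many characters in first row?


Zigzag "icakaiejmc" into 2 rows:
Placing characters:
  'i' => row 0
  'c' => row 1
  'a' => row 0
  'k' => row 1
  'a' => row 0
  'i' => row 1
  'e' => row 0
  'j' => row 1
  'm' => row 0
  'c' => row 1
Rows:
  Row 0: "iaaem"
  Row 1: "ckijc"
First row length: 5

5


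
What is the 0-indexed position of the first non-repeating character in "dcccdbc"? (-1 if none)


Input: dcccdbc
Character frequencies:
  'b': 1
  'c': 4
  'd': 2
Scanning left to right for freq == 1:
  Position 0 ('d'): freq=2, skip
  Position 1 ('c'): freq=4, skip
  Position 2 ('c'): freq=4, skip
  Position 3 ('c'): freq=4, skip
  Position 4 ('d'): freq=2, skip
  Position 5 ('b'): unique! => answer = 5

5


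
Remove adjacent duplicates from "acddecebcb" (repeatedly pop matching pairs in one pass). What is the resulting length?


Input: acddecebcb
Stack-based adjacent duplicate removal:
  Read 'a': push. Stack: a
  Read 'c': push. Stack: ac
  Read 'd': push. Stack: acd
  Read 'd': matches stack top 'd' => pop. Stack: ac
  Read 'e': push. Stack: ace
  Read 'c': push. Stack: acec
  Read 'e': push. Stack: acece
  Read 'b': push. Stack: aceceb
  Read 'c': push. Stack: acecebc
  Read 'b': push. Stack: acecebcb
Final stack: "acecebcb" (length 8)

8


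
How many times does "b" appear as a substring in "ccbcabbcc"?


Searching for "b" in "ccbcabbcc"
Scanning each position:
  Position 0: "c" => no
  Position 1: "c" => no
  Position 2: "b" => MATCH
  Position 3: "c" => no
  Position 4: "a" => no
  Position 5: "b" => MATCH
  Position 6: "b" => MATCH
  Position 7: "c" => no
  Position 8: "c" => no
Total occurrences: 3

3


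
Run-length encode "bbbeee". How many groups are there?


Input: bbbeee
Scanning for consecutive runs:
  Group 1: 'b' x 3 (positions 0-2)
  Group 2: 'e' x 3 (positions 3-5)
Total groups: 2

2


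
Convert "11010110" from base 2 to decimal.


Input: "11010110" in base 2
Positional expansion:
  Digit '1' (value 1) x 2^7 = 128
  Digit '1' (value 1) x 2^6 = 64
  Digit '0' (value 0) x 2^5 = 0
  Digit '1' (value 1) x 2^4 = 16
  Digit '0' (value 0) x 2^3 = 0
  Digit '1' (value 1) x 2^2 = 4
  Digit '1' (value 1) x 2^1 = 2
  Digit '0' (value 0) x 2^0 = 0
Sum = 214

214


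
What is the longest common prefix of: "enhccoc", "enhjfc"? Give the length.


Words: enhccoc, enhjfc
  Position 0: all 'e' => match
  Position 1: all 'n' => match
  Position 2: all 'h' => match
  Position 3: ('c', 'j') => mismatch, stop
LCP = "enh" (length 3)

3


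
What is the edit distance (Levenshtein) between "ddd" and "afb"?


Computing edit distance: "ddd" -> "afb"
DP table:
           a    f    b
      0    1    2    3
  d   1    1    2    3
  d   2    2    2    3
  d   3    3    3    3
Edit distance = dp[3][3] = 3

3


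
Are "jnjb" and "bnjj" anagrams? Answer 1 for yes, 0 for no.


Strings: "jnjb", "bnjj"
Sorted first:  bjjn
Sorted second: bjjn
Sorted forms match => anagrams

1


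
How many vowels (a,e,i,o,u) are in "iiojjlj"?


Input: iiojjlj
Checking each character:
  'i' at position 0: vowel (running total: 1)
  'i' at position 1: vowel (running total: 2)
  'o' at position 2: vowel (running total: 3)
  'j' at position 3: consonant
  'j' at position 4: consonant
  'l' at position 5: consonant
  'j' at position 6: consonant
Total vowels: 3

3


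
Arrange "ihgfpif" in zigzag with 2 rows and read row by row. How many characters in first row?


Zigzag "ihgfpif" into 2 rows:
Placing characters:
  'i' => row 0
  'h' => row 1
  'g' => row 0
  'f' => row 1
  'p' => row 0
  'i' => row 1
  'f' => row 0
Rows:
  Row 0: "igpf"
  Row 1: "hfi"
First row length: 4

4


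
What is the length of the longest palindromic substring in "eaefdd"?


Input: "eaefdd"
Checking substrings for palindromes:
  [0:3] "eae" (len 3) => palindrome
  [4:6] "dd" (len 2) => palindrome
Longest palindromic substring: "eae" with length 3

3


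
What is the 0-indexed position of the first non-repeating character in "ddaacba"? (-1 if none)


Input: ddaacba
Character frequencies:
  'a': 3
  'b': 1
  'c': 1
  'd': 2
Scanning left to right for freq == 1:
  Position 0 ('d'): freq=2, skip
  Position 1 ('d'): freq=2, skip
  Position 2 ('a'): freq=3, skip
  Position 3 ('a'): freq=3, skip
  Position 4 ('c'): unique! => answer = 4

4


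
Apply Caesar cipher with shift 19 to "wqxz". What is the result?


Caesar cipher: shift "wqxz" by 19
  'w' (pos 22) + 19 = pos 15 = 'p'
  'q' (pos 16) + 19 = pos 9 = 'j'
  'x' (pos 23) + 19 = pos 16 = 'q'
  'z' (pos 25) + 19 = pos 18 = 's'
Result: pjqs

pjqs


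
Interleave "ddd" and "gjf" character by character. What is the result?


Interleaving "ddd" and "gjf":
  Position 0: 'd' from first, 'g' from second => "dg"
  Position 1: 'd' from first, 'j' from second => "dj"
  Position 2: 'd' from first, 'f' from second => "df"
Result: dgdjdf

dgdjdf


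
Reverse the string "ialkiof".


Input: ialkiof
Reading characters right to left:
  Position 6: 'f'
  Position 5: 'o'
  Position 4: 'i'
  Position 3: 'k'
  Position 2: 'l'
  Position 1: 'a'
  Position 0: 'i'
Reversed: foiklai

foiklai


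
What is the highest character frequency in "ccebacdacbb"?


Input: ccebacdacbb
Character counts:
  'a': 2
  'b': 3
  'c': 4
  'd': 1
  'e': 1
Maximum frequency: 4

4


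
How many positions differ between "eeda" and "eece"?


Comparing "eeda" and "eece" position by position:
  Position 0: 'e' vs 'e' => same
  Position 1: 'e' vs 'e' => same
  Position 2: 'd' vs 'c' => DIFFER
  Position 3: 'a' vs 'e' => DIFFER
Positions that differ: 2

2


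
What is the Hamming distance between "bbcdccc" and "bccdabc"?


Comparing "bbcdccc" and "bccdabc" position by position:
  Position 0: 'b' vs 'b' => same
  Position 1: 'b' vs 'c' => differ
  Position 2: 'c' vs 'c' => same
  Position 3: 'd' vs 'd' => same
  Position 4: 'c' vs 'a' => differ
  Position 5: 'c' vs 'b' => differ
  Position 6: 'c' vs 'c' => same
Total differences (Hamming distance): 3

3


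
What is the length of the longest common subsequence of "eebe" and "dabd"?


LCS of "eebe" and "dabd"
DP table:
           d    a    b    d
      0    0    0    0    0
  e   0    0    0    0    0
  e   0    0    0    0    0
  b   0    0    0    1    1
  e   0    0    0    1    1
LCS length = dp[4][4] = 1

1


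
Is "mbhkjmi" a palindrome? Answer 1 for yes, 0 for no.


Input: mbhkjmi
Reversed: imjkhbm
  Compare pos 0 ('m') with pos 6 ('i'): MISMATCH
  Compare pos 1 ('b') with pos 5 ('m'): MISMATCH
  Compare pos 2 ('h') with pos 4 ('j'): MISMATCH
Result: not a palindrome

0


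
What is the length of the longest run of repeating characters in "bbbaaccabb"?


Input: "bbbaaccabb"
Scanning for longest run:
  Position 1 ('b'): continues run of 'b', length=2
  Position 2 ('b'): continues run of 'b', length=3
  Position 3 ('a'): new char, reset run to 1
  Position 4 ('a'): continues run of 'a', length=2
  Position 5 ('c'): new char, reset run to 1
  Position 6 ('c'): continues run of 'c', length=2
  Position 7 ('a'): new char, reset run to 1
  Position 8 ('b'): new char, reset run to 1
  Position 9 ('b'): continues run of 'b', length=2
Longest run: 'b' with length 3

3


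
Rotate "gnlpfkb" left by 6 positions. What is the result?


Input: "gnlpfkb", rotate left by 6
First 6 characters: "gnlpfk"
Remaining characters: "b"
Concatenate remaining + first: "b" + "gnlpfk" = "bgnlpfk"

bgnlpfk


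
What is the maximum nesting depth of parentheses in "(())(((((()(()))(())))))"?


Input: "(())(((((()(()))(())))))"
Tracking depth:
  Position 0 '(': depth becomes 1
  Position 1 '(': depth becomes 2
  Position 2 ')': depth becomes 1
  Position 3 ')': depth becomes 0
  Position 4 '(': depth becomes 1
  Position 5 '(': depth becomes 2
  Position 6 '(': depth becomes 3
  Position 7 '(': depth becomes 4
  Position 8 '(': depth becomes 5
  Position 9 '(': depth becomes 6
  Position 10 ')': depth becomes 5
  Position 11 '(': depth becomes 6
  Position 12 '(': depth becomes 7
  Position 13 ')': depth becomes 6
  Position 14 ')': depth becomes 5
  Position 15 ')': depth becomes 4
  Position 16 '(': depth becomes 5
  Position 17 '(': depth becomes 6
  Position 18 ')': depth becomes 5
  Position 19 ')': depth becomes 4
  Position 20 ')': depth becomes 3
  Position 21 ')': depth becomes 2
  Position 22 ')': depth becomes 1
  Position 23 ')': depth becomes 0
Maximum depth reached: 7

7


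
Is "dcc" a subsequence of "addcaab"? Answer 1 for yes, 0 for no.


Check if "dcc" is a subsequence of "addcaab"
Greedy scan:
  Position 0 ('a'): no match needed
  Position 1 ('d'): matches sub[0] = 'd'
  Position 2 ('d'): no match needed
  Position 3 ('c'): matches sub[1] = 'c'
  Position 4 ('a'): no match needed
  Position 5 ('a'): no match needed
  Position 6 ('b'): no match needed
Only matched 2/3 characters => not a subsequence

0


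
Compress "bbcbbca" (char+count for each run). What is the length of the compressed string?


Input: bbcbbca
Runs:
  'b' x 2 => "b2"
  'c' x 1 => "c1"
  'b' x 2 => "b2"
  'c' x 1 => "c1"
  'a' x 1 => "a1"
Compressed: "b2c1b2c1a1"
Compressed length: 10

10


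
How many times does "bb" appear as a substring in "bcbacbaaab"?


Searching for "bb" in "bcbacbaaab"
Scanning each position:
  Position 0: "bc" => no
  Position 1: "cb" => no
  Position 2: "ba" => no
  Position 3: "ac" => no
  Position 4: "cb" => no
  Position 5: "ba" => no
  Position 6: "aa" => no
  Position 7: "aa" => no
  Position 8: "ab" => no
Total occurrences: 0

0


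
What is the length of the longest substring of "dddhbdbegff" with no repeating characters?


Input: "dddhbdbegff"
Sliding window (track last position of each char):
  Position 0 ('d'): window [0,0] length 1 -- new best
  Position 1 ('d'): repeat (last at 0), move window start to 1
  Position 1 ('d'): window [1,1] length 1
  Position 2 ('d'): repeat (last at 1), move window start to 2
  Position 2 ('d'): window [2,2] length 1
  Position 3 ('h'): window [2,3] length 2 -- new best
  Position 4 ('b'): window [2,4] length 3 -- new best
  Position 5 ('d'): repeat (last at 2), move window start to 3
  Position 5 ('d'): window [3,5] length 3
  Position 6 ('b'): repeat (last at 4), move window start to 5
  Position 6 ('b'): window [5,6] length 2
  Position 7 ('e'): window [5,7] length 3
  Position 8 ('g'): window [5,8] length 4 -- new best
  Position 9 ('f'): window [5,9] length 5 -- new best
  Position 10 ('f'): repeat (last at 9), move window start to 10
  Position 10 ('f'): window [10,10] length 1
Longest substring with no repeats: "dbegf" with length 5

5


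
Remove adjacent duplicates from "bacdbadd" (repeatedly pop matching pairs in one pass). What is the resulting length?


Input: bacdbadd
Stack-based adjacent duplicate removal:
  Read 'b': push. Stack: b
  Read 'a': push. Stack: ba
  Read 'c': push. Stack: bac
  Read 'd': push. Stack: bacd
  Read 'b': push. Stack: bacdb
  Read 'a': push. Stack: bacdba
  Read 'd': push. Stack: bacdbad
  Read 'd': matches stack top 'd' => pop. Stack: bacdba
Final stack: "bacdba" (length 6)

6


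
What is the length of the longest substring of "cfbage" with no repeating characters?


Input: "cfbage"
Sliding window (track last position of each char):
  Position 0 ('c'): window [0,0] length 1 -- new best
  Position 1 ('f'): window [0,1] length 2 -- new best
  Position 2 ('b'): window [0,2] length 3 -- new best
  Position 3 ('a'): window [0,3] length 4 -- new best
  Position 4 ('g'): window [0,4] length 5 -- new best
  Position 5 ('e'): window [0,5] length 6 -- new best
Longest substring with no repeats: "cfbage" with length 6

6


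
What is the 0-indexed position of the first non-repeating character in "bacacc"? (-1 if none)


Input: bacacc
Character frequencies:
  'a': 2
  'b': 1
  'c': 3
Scanning left to right for freq == 1:
  Position 0 ('b'): unique! => answer = 0

0


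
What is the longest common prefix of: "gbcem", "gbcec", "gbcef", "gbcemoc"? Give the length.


Words: gbcem, gbcec, gbcef, gbcemoc
  Position 0: all 'g' => match
  Position 1: all 'b' => match
  Position 2: all 'c' => match
  Position 3: all 'e' => match
  Position 4: ('m', 'c', 'f', 'm') => mismatch, stop
LCP = "gbce" (length 4)

4


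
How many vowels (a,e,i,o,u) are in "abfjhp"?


Input: abfjhp
Checking each character:
  'a' at position 0: vowel (running total: 1)
  'b' at position 1: consonant
  'f' at position 2: consonant
  'j' at position 3: consonant
  'h' at position 4: consonant
  'p' at position 5: consonant
Total vowels: 1

1


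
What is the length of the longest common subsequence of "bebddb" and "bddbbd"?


LCS of "bebddb" and "bddbbd"
DP table:
           b    d    d    b    b    d
      0    0    0    0    0    0    0
  b   0    1    1    1    1    1    1
  e   0    1    1    1    1    1    1
  b   0    1    1    1    2    2    2
  d   0    1    2    2    2    2    3
  d   0    1    2    3    3    3    3
  b   0    1    2    3    4    4    4
LCS length = dp[6][6] = 4

4


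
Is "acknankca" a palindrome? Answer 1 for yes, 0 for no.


Input: acknankca
Reversed: acknankca
  Compare pos 0 ('a') with pos 8 ('a'): match
  Compare pos 1 ('c') with pos 7 ('c'): match
  Compare pos 2 ('k') with pos 6 ('k'): match
  Compare pos 3 ('n') with pos 5 ('n'): match
Result: palindrome

1


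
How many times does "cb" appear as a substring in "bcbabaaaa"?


Searching for "cb" in "bcbabaaaa"
Scanning each position:
  Position 0: "bc" => no
  Position 1: "cb" => MATCH
  Position 2: "ba" => no
  Position 3: "ab" => no
  Position 4: "ba" => no
  Position 5: "aa" => no
  Position 6: "aa" => no
  Position 7: "aa" => no
Total occurrences: 1

1


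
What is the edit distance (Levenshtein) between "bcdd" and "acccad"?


Computing edit distance: "bcdd" -> "acccad"
DP table:
           a    c    c    c    a    d
      0    1    2    3    4    5    6
  b   1    1    2    3    4    5    6
  c   2    2    1    2    3    4    5
  d   3    3    2    2    3    4    4
  d   4    4    3    3    3    4    4
Edit distance = dp[4][6] = 4

4


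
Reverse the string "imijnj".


Input: imijnj
Reading characters right to left:
  Position 5: 'j'
  Position 4: 'n'
  Position 3: 'j'
  Position 2: 'i'
  Position 1: 'm'
  Position 0: 'i'
Reversed: jnjimi

jnjimi


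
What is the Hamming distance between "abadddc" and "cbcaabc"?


Comparing "abadddc" and "cbcaabc" position by position:
  Position 0: 'a' vs 'c' => differ
  Position 1: 'b' vs 'b' => same
  Position 2: 'a' vs 'c' => differ
  Position 3: 'd' vs 'a' => differ
  Position 4: 'd' vs 'a' => differ
  Position 5: 'd' vs 'b' => differ
  Position 6: 'c' vs 'c' => same
Total differences (Hamming distance): 5

5


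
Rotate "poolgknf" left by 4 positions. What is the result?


Input: "poolgknf", rotate left by 4
First 4 characters: "pool"
Remaining characters: "gknf"
Concatenate remaining + first: "gknf" + "pool" = "gknfpool"

gknfpool


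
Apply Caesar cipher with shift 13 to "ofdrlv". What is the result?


Caesar cipher: shift "ofdrlv" by 13
  'o' (pos 14) + 13 = pos 1 = 'b'
  'f' (pos 5) + 13 = pos 18 = 's'
  'd' (pos 3) + 13 = pos 16 = 'q'
  'r' (pos 17) + 13 = pos 4 = 'e'
  'l' (pos 11) + 13 = pos 24 = 'y'
  'v' (pos 21) + 13 = pos 8 = 'i'
Result: bsqeyi

bsqeyi


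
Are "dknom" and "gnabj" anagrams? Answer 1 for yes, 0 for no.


Strings: "dknom", "gnabj"
Sorted first:  dkmno
Sorted second: abgjn
Differ at position 0: 'd' vs 'a' => not anagrams

0


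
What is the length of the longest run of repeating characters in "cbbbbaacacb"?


Input: "cbbbbaacacb"
Scanning for longest run:
  Position 1 ('b'): new char, reset run to 1
  Position 2 ('b'): continues run of 'b', length=2
  Position 3 ('b'): continues run of 'b', length=3
  Position 4 ('b'): continues run of 'b', length=4
  Position 5 ('a'): new char, reset run to 1
  Position 6 ('a'): continues run of 'a', length=2
  Position 7 ('c'): new char, reset run to 1
  Position 8 ('a'): new char, reset run to 1
  Position 9 ('c'): new char, reset run to 1
  Position 10 ('b'): new char, reset run to 1
Longest run: 'b' with length 4

4


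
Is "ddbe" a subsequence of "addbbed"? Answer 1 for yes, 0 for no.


Check if "ddbe" is a subsequence of "addbbed"
Greedy scan:
  Position 0 ('a'): no match needed
  Position 1 ('d'): matches sub[0] = 'd'
  Position 2 ('d'): matches sub[1] = 'd'
  Position 3 ('b'): matches sub[2] = 'b'
  Position 4 ('b'): no match needed
  Position 5 ('e'): matches sub[3] = 'e'
  Position 6 ('d'): no match needed
All 4 characters matched => is a subsequence

1


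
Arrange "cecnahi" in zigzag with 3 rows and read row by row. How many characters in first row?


Zigzag "cecnahi" into 3 rows:
Placing characters:
  'c' => row 0
  'e' => row 1
  'c' => row 2
  'n' => row 1
  'a' => row 0
  'h' => row 1
  'i' => row 2
Rows:
  Row 0: "ca"
  Row 1: "enh"
  Row 2: "ci"
First row length: 2

2


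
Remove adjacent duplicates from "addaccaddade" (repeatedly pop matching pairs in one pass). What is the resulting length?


Input: addaccaddade
Stack-based adjacent duplicate removal:
  Read 'a': push. Stack: a
  Read 'd': push. Stack: ad
  Read 'd': matches stack top 'd' => pop. Stack: a
  Read 'a': matches stack top 'a' => pop. Stack: (empty)
  Read 'c': push. Stack: c
  Read 'c': matches stack top 'c' => pop. Stack: (empty)
  Read 'a': push. Stack: a
  Read 'd': push. Stack: ad
  Read 'd': matches stack top 'd' => pop. Stack: a
  Read 'a': matches stack top 'a' => pop. Stack: (empty)
  Read 'd': push. Stack: d
  Read 'e': push. Stack: de
Final stack: "de" (length 2)

2


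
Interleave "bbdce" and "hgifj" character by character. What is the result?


Interleaving "bbdce" and "hgifj":
  Position 0: 'b' from first, 'h' from second => "bh"
  Position 1: 'b' from first, 'g' from second => "bg"
  Position 2: 'd' from first, 'i' from second => "di"
  Position 3: 'c' from first, 'f' from second => "cf"
  Position 4: 'e' from first, 'j' from second => "ej"
Result: bhbgdicfej

bhbgdicfej


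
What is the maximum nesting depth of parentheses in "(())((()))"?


Input: "(())((()))"
Tracking depth:
  Position 0 '(': depth becomes 1
  Position 1 '(': depth becomes 2
  Position 2 ')': depth becomes 1
  Position 3 ')': depth becomes 0
  Position 4 '(': depth becomes 1
  Position 5 '(': depth becomes 2
  Position 6 '(': depth becomes 3
  Position 7 ')': depth becomes 2
  Position 8 ')': depth becomes 1
  Position 9 ')': depth becomes 0
Maximum depth reached: 3

3


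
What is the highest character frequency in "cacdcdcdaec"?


Input: cacdcdcdaec
Character counts:
  'a': 2
  'c': 5
  'd': 3
  'e': 1
Maximum frequency: 5

5


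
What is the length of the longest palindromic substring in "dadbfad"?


Input: "dadbfad"
Checking substrings for palindromes:
  [0:3] "dad" (len 3) => palindrome
Longest palindromic substring: "dad" with length 3

3


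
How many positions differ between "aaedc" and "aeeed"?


Comparing "aaedc" and "aeeed" position by position:
  Position 0: 'a' vs 'a' => same
  Position 1: 'a' vs 'e' => DIFFER
  Position 2: 'e' vs 'e' => same
  Position 3: 'd' vs 'e' => DIFFER
  Position 4: 'c' vs 'd' => DIFFER
Positions that differ: 3

3


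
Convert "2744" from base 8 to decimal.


Input: "2744" in base 8
Positional expansion:
  Digit '2' (value 2) x 8^3 = 1024
  Digit '7' (value 7) x 8^2 = 448
  Digit '4' (value 4) x 8^1 = 32
  Digit '4' (value 4) x 8^0 = 4
Sum = 1508

1508


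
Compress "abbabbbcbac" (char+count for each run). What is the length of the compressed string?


Input: abbabbbcbac
Runs:
  'a' x 1 => "a1"
  'b' x 2 => "b2"
  'a' x 1 => "a1"
  'b' x 3 => "b3"
  'c' x 1 => "c1"
  'b' x 1 => "b1"
  'a' x 1 => "a1"
  'c' x 1 => "c1"
Compressed: "a1b2a1b3c1b1a1c1"
Compressed length: 16

16


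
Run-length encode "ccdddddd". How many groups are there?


Input: ccdddddd
Scanning for consecutive runs:
  Group 1: 'c' x 2 (positions 0-1)
  Group 2: 'd' x 6 (positions 2-7)
Total groups: 2

2


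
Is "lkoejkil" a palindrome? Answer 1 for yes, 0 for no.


Input: lkoejkil
Reversed: likjeokl
  Compare pos 0 ('l') with pos 7 ('l'): match
  Compare pos 1 ('k') with pos 6 ('i'): MISMATCH
  Compare pos 2 ('o') with pos 5 ('k'): MISMATCH
  Compare pos 3 ('e') with pos 4 ('j'): MISMATCH
Result: not a palindrome

0


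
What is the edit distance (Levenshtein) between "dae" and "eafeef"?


Computing edit distance: "dae" -> "eafeef"
DP table:
           e    a    f    e    e    f
      0    1    2    3    4    5    6
  d   1    1    2    3    4    5    6
  a   2    2    1    2    3    4    5
  e   3    2    2    2    2    3    4
Edit distance = dp[3][6] = 4

4


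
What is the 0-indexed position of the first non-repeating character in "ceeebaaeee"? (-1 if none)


Input: ceeebaaeee
Character frequencies:
  'a': 2
  'b': 1
  'c': 1
  'e': 6
Scanning left to right for freq == 1:
  Position 0 ('c'): unique! => answer = 0

0


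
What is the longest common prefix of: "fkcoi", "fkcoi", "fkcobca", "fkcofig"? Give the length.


Words: fkcoi, fkcoi, fkcobca, fkcofig
  Position 0: all 'f' => match
  Position 1: all 'k' => match
  Position 2: all 'c' => match
  Position 3: all 'o' => match
  Position 4: ('i', 'i', 'b', 'f') => mismatch, stop
LCP = "fkco" (length 4)

4


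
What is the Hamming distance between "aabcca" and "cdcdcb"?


Comparing "aabcca" and "cdcdcb" position by position:
  Position 0: 'a' vs 'c' => differ
  Position 1: 'a' vs 'd' => differ
  Position 2: 'b' vs 'c' => differ
  Position 3: 'c' vs 'd' => differ
  Position 4: 'c' vs 'c' => same
  Position 5: 'a' vs 'b' => differ
Total differences (Hamming distance): 5

5


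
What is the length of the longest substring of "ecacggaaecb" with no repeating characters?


Input: "ecacggaaecb"
Sliding window (track last position of each char):
  Position 0 ('e'): window [0,0] length 1 -- new best
  Position 1 ('c'): window [0,1] length 2 -- new best
  Position 2 ('a'): window [0,2] length 3 -- new best
  Position 3 ('c'): repeat (last at 1), move window start to 2
  Position 3 ('c'): window [2,3] length 2
  Position 4 ('g'): window [2,4] length 3
  Position 5 ('g'): repeat (last at 4), move window start to 5
  Position 5 ('g'): window [5,5] length 1
  Position 6 ('a'): window [5,6] length 2
  Position 7 ('a'): repeat (last at 6), move window start to 7
  Position 7 ('a'): window [7,7] length 1
  Position 8 ('e'): window [7,8] length 2
  Position 9 ('c'): window [7,9] length 3
  Position 10 ('b'): window [7,10] length 4 -- new best
Longest substring with no repeats: "aecb" with length 4

4


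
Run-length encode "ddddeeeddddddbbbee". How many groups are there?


Input: ddddeeeddddddbbbee
Scanning for consecutive runs:
  Group 1: 'd' x 4 (positions 0-3)
  Group 2: 'e' x 3 (positions 4-6)
  Group 3: 'd' x 6 (positions 7-12)
  Group 4: 'b' x 3 (positions 13-15)
  Group 5: 'e' x 2 (positions 16-17)
Total groups: 5

5


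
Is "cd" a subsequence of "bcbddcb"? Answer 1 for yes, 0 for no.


Check if "cd" is a subsequence of "bcbddcb"
Greedy scan:
  Position 0 ('b'): no match needed
  Position 1 ('c'): matches sub[0] = 'c'
  Position 2 ('b'): no match needed
  Position 3 ('d'): matches sub[1] = 'd'
  Position 4 ('d'): no match needed
  Position 5 ('c'): no match needed
  Position 6 ('b'): no match needed
All 2 characters matched => is a subsequence

1


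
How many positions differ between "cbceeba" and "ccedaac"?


Comparing "cbceeba" and "ccedaac" position by position:
  Position 0: 'c' vs 'c' => same
  Position 1: 'b' vs 'c' => DIFFER
  Position 2: 'c' vs 'e' => DIFFER
  Position 3: 'e' vs 'd' => DIFFER
  Position 4: 'e' vs 'a' => DIFFER
  Position 5: 'b' vs 'a' => DIFFER
  Position 6: 'a' vs 'c' => DIFFER
Positions that differ: 6

6


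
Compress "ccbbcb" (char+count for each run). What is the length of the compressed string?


Input: ccbbcb
Runs:
  'c' x 2 => "c2"
  'b' x 2 => "b2"
  'c' x 1 => "c1"
  'b' x 1 => "b1"
Compressed: "c2b2c1b1"
Compressed length: 8

8


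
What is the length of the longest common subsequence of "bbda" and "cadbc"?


LCS of "bbda" and "cadbc"
DP table:
           c    a    d    b    c
      0    0    0    0    0    0
  b   0    0    0    0    1    1
  b   0    0    0    0    1    1
  d   0    0    0    1    1    1
  a   0    0    1    1    1    1
LCS length = dp[4][5] = 1

1


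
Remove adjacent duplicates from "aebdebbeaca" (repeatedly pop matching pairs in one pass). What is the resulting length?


Input: aebdebbeaca
Stack-based adjacent duplicate removal:
  Read 'a': push. Stack: a
  Read 'e': push. Stack: ae
  Read 'b': push. Stack: aeb
  Read 'd': push. Stack: aebd
  Read 'e': push. Stack: aebde
  Read 'b': push. Stack: aebdeb
  Read 'b': matches stack top 'b' => pop. Stack: aebde
  Read 'e': matches stack top 'e' => pop. Stack: aebd
  Read 'a': push. Stack: aebda
  Read 'c': push. Stack: aebdac
  Read 'a': push. Stack: aebdaca
Final stack: "aebdaca" (length 7)

7


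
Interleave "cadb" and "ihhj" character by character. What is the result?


Interleaving "cadb" and "ihhj":
  Position 0: 'c' from first, 'i' from second => "ci"
  Position 1: 'a' from first, 'h' from second => "ah"
  Position 2: 'd' from first, 'h' from second => "dh"
  Position 3: 'b' from first, 'j' from second => "bj"
Result: ciahdhbj

ciahdhbj


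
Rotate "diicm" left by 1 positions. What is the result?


Input: "diicm", rotate left by 1
First 1 characters: "d"
Remaining characters: "iicm"
Concatenate remaining + first: "iicm" + "d" = "iicmd"

iicmd


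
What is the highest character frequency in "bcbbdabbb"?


Input: bcbbdabbb
Character counts:
  'a': 1
  'b': 6
  'c': 1
  'd': 1
Maximum frequency: 6

6


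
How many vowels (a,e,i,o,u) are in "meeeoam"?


Input: meeeoam
Checking each character:
  'm' at position 0: consonant
  'e' at position 1: vowel (running total: 1)
  'e' at position 2: vowel (running total: 2)
  'e' at position 3: vowel (running total: 3)
  'o' at position 4: vowel (running total: 4)
  'a' at position 5: vowel (running total: 5)
  'm' at position 6: consonant
Total vowels: 5

5


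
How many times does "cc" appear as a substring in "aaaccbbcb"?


Searching for "cc" in "aaaccbbcb"
Scanning each position:
  Position 0: "aa" => no
  Position 1: "aa" => no
  Position 2: "ac" => no
  Position 3: "cc" => MATCH
  Position 4: "cb" => no
  Position 5: "bb" => no
  Position 6: "bc" => no
  Position 7: "cb" => no
Total occurrences: 1

1
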